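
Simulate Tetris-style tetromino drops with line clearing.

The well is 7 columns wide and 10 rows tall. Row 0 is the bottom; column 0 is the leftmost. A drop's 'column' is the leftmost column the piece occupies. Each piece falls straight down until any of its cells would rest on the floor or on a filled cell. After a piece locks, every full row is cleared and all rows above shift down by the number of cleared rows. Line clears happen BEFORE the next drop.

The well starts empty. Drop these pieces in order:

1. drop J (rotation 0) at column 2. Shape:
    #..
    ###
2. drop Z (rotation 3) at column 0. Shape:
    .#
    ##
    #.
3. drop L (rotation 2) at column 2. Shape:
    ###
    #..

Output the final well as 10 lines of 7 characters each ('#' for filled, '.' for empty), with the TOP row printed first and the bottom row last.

Answer: .......
.......
.......
.......
.......
.......
..###..
.##....
###....
#.###..

Derivation:
Drop 1: J rot0 at col 2 lands with bottom-row=0; cleared 0 line(s) (total 0); column heights now [0 0 2 1 1 0 0], max=2
Drop 2: Z rot3 at col 0 lands with bottom-row=0; cleared 0 line(s) (total 0); column heights now [2 3 2 1 1 0 0], max=3
Drop 3: L rot2 at col 2 lands with bottom-row=2; cleared 0 line(s) (total 0); column heights now [2 3 4 4 4 0 0], max=4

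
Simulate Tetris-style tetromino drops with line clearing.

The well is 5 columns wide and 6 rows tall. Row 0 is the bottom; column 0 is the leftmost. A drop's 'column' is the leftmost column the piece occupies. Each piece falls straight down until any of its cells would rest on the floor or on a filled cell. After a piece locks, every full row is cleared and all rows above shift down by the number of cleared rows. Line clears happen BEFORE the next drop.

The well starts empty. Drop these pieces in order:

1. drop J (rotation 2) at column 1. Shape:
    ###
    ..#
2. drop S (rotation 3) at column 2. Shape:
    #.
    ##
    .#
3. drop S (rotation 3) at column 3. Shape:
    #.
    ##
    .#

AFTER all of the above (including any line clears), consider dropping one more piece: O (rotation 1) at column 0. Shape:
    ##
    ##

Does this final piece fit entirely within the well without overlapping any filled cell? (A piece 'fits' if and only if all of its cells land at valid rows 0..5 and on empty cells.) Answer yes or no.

Drop 1: J rot2 at col 1 lands with bottom-row=0; cleared 0 line(s) (total 0); column heights now [0 2 2 2 0], max=2
Drop 2: S rot3 at col 2 lands with bottom-row=2; cleared 0 line(s) (total 0); column heights now [0 2 5 4 0], max=5
Drop 3: S rot3 at col 3 lands with bottom-row=3; cleared 0 line(s) (total 0); column heights now [0 2 5 6 5], max=6
Test piece O rot1 at col 0 (width 2): heights before test = [0 2 5 6 5]; fits = True

Answer: yes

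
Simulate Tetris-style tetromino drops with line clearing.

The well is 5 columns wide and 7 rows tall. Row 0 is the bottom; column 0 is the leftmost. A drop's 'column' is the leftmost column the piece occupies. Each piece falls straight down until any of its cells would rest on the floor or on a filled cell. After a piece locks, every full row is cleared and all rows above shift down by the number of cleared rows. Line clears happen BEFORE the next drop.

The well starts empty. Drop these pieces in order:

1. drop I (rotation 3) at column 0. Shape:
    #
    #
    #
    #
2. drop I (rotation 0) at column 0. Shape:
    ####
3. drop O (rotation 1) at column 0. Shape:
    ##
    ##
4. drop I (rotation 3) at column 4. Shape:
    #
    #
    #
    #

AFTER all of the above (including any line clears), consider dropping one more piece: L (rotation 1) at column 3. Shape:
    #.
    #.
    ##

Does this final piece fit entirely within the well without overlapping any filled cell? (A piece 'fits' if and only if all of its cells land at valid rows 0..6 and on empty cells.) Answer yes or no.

Answer: no

Derivation:
Drop 1: I rot3 at col 0 lands with bottom-row=0; cleared 0 line(s) (total 0); column heights now [4 0 0 0 0], max=4
Drop 2: I rot0 at col 0 lands with bottom-row=4; cleared 0 line(s) (total 0); column heights now [5 5 5 5 0], max=5
Drop 3: O rot1 at col 0 lands with bottom-row=5; cleared 0 line(s) (total 0); column heights now [7 7 5 5 0], max=7
Drop 4: I rot3 at col 4 lands with bottom-row=0; cleared 0 line(s) (total 0); column heights now [7 7 5 5 4], max=7
Test piece L rot1 at col 3 (width 2): heights before test = [7 7 5 5 4]; fits = False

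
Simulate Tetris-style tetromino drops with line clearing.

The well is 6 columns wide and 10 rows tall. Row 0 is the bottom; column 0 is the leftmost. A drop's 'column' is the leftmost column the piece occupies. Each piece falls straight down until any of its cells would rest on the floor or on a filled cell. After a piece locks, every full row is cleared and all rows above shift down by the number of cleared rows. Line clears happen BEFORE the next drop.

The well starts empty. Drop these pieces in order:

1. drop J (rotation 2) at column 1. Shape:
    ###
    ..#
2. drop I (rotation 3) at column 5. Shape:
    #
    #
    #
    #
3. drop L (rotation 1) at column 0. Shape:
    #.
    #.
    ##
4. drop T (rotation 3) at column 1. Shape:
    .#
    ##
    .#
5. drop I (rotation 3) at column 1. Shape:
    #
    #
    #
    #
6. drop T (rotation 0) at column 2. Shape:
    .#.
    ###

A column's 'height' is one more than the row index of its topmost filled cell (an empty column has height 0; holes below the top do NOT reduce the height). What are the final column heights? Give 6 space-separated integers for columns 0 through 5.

Answer: 5 8 6 7 6 4

Derivation:
Drop 1: J rot2 at col 1 lands with bottom-row=0; cleared 0 line(s) (total 0); column heights now [0 2 2 2 0 0], max=2
Drop 2: I rot3 at col 5 lands with bottom-row=0; cleared 0 line(s) (total 0); column heights now [0 2 2 2 0 4], max=4
Drop 3: L rot1 at col 0 lands with bottom-row=2; cleared 0 line(s) (total 0); column heights now [5 3 2 2 0 4], max=5
Drop 4: T rot3 at col 1 lands with bottom-row=2; cleared 0 line(s) (total 0); column heights now [5 4 5 2 0 4], max=5
Drop 5: I rot3 at col 1 lands with bottom-row=4; cleared 0 line(s) (total 0); column heights now [5 8 5 2 0 4], max=8
Drop 6: T rot0 at col 2 lands with bottom-row=5; cleared 0 line(s) (total 0); column heights now [5 8 6 7 6 4], max=8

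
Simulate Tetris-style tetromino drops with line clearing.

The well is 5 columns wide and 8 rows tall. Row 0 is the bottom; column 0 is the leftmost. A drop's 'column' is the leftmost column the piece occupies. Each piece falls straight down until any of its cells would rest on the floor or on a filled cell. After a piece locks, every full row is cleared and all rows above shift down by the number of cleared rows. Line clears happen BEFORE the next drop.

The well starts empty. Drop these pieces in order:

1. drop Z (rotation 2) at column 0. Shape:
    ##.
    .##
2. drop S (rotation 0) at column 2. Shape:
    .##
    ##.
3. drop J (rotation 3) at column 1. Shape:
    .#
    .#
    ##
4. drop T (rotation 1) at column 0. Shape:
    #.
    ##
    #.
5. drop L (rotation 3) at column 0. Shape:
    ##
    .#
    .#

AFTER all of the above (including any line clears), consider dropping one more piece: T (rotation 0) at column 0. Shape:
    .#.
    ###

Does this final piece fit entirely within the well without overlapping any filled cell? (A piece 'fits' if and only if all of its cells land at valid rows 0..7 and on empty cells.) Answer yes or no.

Drop 1: Z rot2 at col 0 lands with bottom-row=0; cleared 0 line(s) (total 0); column heights now [2 2 1 0 0], max=2
Drop 2: S rot0 at col 2 lands with bottom-row=1; cleared 0 line(s) (total 0); column heights now [2 2 2 3 3], max=3
Drop 3: J rot3 at col 1 lands with bottom-row=2; cleared 0 line(s) (total 0); column heights now [2 3 5 3 3], max=5
Drop 4: T rot1 at col 0 lands with bottom-row=2; cleared 1 line(s) (total 1); column heights now [4 3 4 2 0], max=4
Drop 5: L rot3 at col 0 lands with bottom-row=3; cleared 0 line(s) (total 1); column heights now [6 6 4 2 0], max=6
Test piece T rot0 at col 0 (width 3): heights before test = [6 6 4 2 0]; fits = True

Answer: yes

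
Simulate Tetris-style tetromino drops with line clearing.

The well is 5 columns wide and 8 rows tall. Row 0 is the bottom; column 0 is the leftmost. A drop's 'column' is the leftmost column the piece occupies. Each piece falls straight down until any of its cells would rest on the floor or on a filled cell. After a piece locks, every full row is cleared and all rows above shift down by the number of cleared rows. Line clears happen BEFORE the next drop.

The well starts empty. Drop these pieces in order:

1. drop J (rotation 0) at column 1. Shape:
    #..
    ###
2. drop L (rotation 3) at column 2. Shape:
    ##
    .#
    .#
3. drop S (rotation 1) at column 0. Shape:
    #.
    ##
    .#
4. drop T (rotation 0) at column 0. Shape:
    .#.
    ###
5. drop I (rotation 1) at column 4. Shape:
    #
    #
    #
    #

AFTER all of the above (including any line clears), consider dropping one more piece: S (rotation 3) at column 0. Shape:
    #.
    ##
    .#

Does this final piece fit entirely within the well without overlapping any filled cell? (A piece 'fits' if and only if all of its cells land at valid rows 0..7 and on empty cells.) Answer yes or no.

Drop 1: J rot0 at col 1 lands with bottom-row=0; cleared 0 line(s) (total 0); column heights now [0 2 1 1 0], max=2
Drop 2: L rot3 at col 2 lands with bottom-row=1; cleared 0 line(s) (total 0); column heights now [0 2 4 4 0], max=4
Drop 3: S rot1 at col 0 lands with bottom-row=2; cleared 0 line(s) (total 0); column heights now [5 4 4 4 0], max=5
Drop 4: T rot0 at col 0 lands with bottom-row=5; cleared 0 line(s) (total 0); column heights now [6 7 6 4 0], max=7
Drop 5: I rot1 at col 4 lands with bottom-row=0; cleared 1 line(s) (total 1); column heights now [5 6 5 3 3], max=6
Test piece S rot3 at col 0 (width 2): heights before test = [5 6 5 3 3]; fits = False

Answer: no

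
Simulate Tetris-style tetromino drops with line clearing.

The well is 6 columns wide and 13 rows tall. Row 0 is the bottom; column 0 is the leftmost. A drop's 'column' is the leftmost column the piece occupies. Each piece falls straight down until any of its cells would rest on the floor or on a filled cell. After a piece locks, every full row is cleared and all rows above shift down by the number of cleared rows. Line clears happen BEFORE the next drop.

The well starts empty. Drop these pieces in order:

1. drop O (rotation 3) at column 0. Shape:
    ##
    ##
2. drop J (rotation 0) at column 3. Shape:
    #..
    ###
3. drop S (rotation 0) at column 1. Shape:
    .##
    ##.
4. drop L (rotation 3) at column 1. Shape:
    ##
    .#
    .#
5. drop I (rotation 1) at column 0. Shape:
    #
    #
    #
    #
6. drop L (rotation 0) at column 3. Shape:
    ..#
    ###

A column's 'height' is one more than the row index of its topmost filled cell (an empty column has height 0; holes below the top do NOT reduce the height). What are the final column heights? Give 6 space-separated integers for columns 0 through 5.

Drop 1: O rot3 at col 0 lands with bottom-row=0; cleared 0 line(s) (total 0); column heights now [2 2 0 0 0 0], max=2
Drop 2: J rot0 at col 3 lands with bottom-row=0; cleared 0 line(s) (total 0); column heights now [2 2 0 2 1 1], max=2
Drop 3: S rot0 at col 1 lands with bottom-row=2; cleared 0 line(s) (total 0); column heights now [2 3 4 4 1 1], max=4
Drop 4: L rot3 at col 1 lands with bottom-row=4; cleared 0 line(s) (total 0); column heights now [2 7 7 4 1 1], max=7
Drop 5: I rot1 at col 0 lands with bottom-row=2; cleared 0 line(s) (total 0); column heights now [6 7 7 4 1 1], max=7
Drop 6: L rot0 at col 3 lands with bottom-row=4; cleared 0 line(s) (total 0); column heights now [6 7 7 5 5 6], max=7

Answer: 6 7 7 5 5 6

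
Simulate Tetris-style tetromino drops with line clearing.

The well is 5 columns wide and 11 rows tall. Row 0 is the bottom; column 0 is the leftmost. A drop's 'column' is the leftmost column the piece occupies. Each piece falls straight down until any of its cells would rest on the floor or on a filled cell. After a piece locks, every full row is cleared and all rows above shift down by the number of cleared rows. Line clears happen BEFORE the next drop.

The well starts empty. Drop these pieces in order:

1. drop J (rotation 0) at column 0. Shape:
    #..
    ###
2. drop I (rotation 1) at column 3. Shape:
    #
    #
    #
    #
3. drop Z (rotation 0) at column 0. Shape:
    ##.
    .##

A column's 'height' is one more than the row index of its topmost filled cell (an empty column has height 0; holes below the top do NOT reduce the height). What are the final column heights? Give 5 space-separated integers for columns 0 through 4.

Answer: 3 3 2 4 0

Derivation:
Drop 1: J rot0 at col 0 lands with bottom-row=0; cleared 0 line(s) (total 0); column heights now [2 1 1 0 0], max=2
Drop 2: I rot1 at col 3 lands with bottom-row=0; cleared 0 line(s) (total 0); column heights now [2 1 1 4 0], max=4
Drop 3: Z rot0 at col 0 lands with bottom-row=1; cleared 0 line(s) (total 0); column heights now [3 3 2 4 0], max=4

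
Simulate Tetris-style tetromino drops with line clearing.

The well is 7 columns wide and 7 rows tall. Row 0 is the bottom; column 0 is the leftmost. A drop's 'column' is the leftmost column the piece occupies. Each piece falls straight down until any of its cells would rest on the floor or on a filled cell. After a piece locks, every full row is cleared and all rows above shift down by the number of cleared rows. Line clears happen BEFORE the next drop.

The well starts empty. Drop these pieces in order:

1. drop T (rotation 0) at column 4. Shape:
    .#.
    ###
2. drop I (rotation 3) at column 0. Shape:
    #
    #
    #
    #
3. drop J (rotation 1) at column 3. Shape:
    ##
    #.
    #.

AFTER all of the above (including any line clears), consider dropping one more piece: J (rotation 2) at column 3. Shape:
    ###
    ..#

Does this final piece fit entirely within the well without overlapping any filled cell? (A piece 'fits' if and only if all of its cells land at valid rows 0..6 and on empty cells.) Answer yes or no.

Drop 1: T rot0 at col 4 lands with bottom-row=0; cleared 0 line(s) (total 0); column heights now [0 0 0 0 1 2 1], max=2
Drop 2: I rot3 at col 0 lands with bottom-row=0; cleared 0 line(s) (total 0); column heights now [4 0 0 0 1 2 1], max=4
Drop 3: J rot1 at col 3 lands with bottom-row=0; cleared 0 line(s) (total 0); column heights now [4 0 0 3 3 2 1], max=4
Test piece J rot2 at col 3 (width 3): heights before test = [4 0 0 3 3 2 1]; fits = True

Answer: yes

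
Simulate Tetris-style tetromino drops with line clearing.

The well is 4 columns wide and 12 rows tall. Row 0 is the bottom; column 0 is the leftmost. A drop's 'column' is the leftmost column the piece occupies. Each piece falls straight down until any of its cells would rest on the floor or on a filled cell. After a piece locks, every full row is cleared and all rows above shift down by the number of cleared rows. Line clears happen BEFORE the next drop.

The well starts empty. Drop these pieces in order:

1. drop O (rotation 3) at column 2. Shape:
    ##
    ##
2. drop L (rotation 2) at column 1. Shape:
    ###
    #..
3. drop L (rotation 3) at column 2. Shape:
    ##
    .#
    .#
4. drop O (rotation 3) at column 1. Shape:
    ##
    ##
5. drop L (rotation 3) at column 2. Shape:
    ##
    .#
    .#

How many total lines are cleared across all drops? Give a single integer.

Answer: 0

Derivation:
Drop 1: O rot3 at col 2 lands with bottom-row=0; cleared 0 line(s) (total 0); column heights now [0 0 2 2], max=2
Drop 2: L rot2 at col 1 lands with bottom-row=1; cleared 0 line(s) (total 0); column heights now [0 3 3 3], max=3
Drop 3: L rot3 at col 2 lands with bottom-row=3; cleared 0 line(s) (total 0); column heights now [0 3 6 6], max=6
Drop 4: O rot3 at col 1 lands with bottom-row=6; cleared 0 line(s) (total 0); column heights now [0 8 8 6], max=8
Drop 5: L rot3 at col 2 lands with bottom-row=6; cleared 0 line(s) (total 0); column heights now [0 8 9 9], max=9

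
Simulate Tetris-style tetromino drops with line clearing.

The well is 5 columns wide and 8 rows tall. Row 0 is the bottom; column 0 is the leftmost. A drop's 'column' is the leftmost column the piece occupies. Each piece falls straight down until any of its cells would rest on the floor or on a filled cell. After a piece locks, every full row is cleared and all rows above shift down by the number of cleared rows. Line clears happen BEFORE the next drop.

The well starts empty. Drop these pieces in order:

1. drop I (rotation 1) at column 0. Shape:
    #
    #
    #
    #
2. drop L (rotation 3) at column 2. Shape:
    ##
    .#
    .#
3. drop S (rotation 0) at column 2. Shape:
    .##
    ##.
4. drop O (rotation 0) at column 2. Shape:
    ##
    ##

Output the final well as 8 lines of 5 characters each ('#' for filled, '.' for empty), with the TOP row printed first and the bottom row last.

Answer: .....
..##.
..##.
...##
#.##.
#.##.
#..#.
#..#.

Derivation:
Drop 1: I rot1 at col 0 lands with bottom-row=0; cleared 0 line(s) (total 0); column heights now [4 0 0 0 0], max=4
Drop 2: L rot3 at col 2 lands with bottom-row=0; cleared 0 line(s) (total 0); column heights now [4 0 3 3 0], max=4
Drop 3: S rot0 at col 2 lands with bottom-row=3; cleared 0 line(s) (total 0); column heights now [4 0 4 5 5], max=5
Drop 4: O rot0 at col 2 lands with bottom-row=5; cleared 0 line(s) (total 0); column heights now [4 0 7 7 5], max=7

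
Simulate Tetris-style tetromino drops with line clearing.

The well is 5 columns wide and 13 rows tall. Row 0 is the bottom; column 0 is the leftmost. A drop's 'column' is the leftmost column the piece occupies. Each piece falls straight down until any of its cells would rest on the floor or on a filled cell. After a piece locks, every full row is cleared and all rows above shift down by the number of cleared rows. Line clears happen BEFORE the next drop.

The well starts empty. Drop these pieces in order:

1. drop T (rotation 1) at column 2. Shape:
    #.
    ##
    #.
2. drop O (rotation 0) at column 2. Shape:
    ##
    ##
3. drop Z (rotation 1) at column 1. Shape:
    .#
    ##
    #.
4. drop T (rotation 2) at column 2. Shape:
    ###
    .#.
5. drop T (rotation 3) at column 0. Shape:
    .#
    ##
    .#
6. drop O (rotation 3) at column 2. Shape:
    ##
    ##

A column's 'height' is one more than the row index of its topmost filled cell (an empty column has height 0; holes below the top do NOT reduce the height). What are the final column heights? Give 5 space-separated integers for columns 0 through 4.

Answer: 0 8 9 9 0

Derivation:
Drop 1: T rot1 at col 2 lands with bottom-row=0; cleared 0 line(s) (total 0); column heights now [0 0 3 2 0], max=3
Drop 2: O rot0 at col 2 lands with bottom-row=3; cleared 0 line(s) (total 0); column heights now [0 0 5 5 0], max=5
Drop 3: Z rot1 at col 1 lands with bottom-row=4; cleared 0 line(s) (total 0); column heights now [0 6 7 5 0], max=7
Drop 4: T rot2 at col 2 lands with bottom-row=6; cleared 0 line(s) (total 0); column heights now [0 6 8 8 8], max=8
Drop 5: T rot3 at col 0 lands with bottom-row=6; cleared 1 line(s) (total 1); column heights now [0 8 7 7 0], max=8
Drop 6: O rot3 at col 2 lands with bottom-row=7; cleared 0 line(s) (total 1); column heights now [0 8 9 9 0], max=9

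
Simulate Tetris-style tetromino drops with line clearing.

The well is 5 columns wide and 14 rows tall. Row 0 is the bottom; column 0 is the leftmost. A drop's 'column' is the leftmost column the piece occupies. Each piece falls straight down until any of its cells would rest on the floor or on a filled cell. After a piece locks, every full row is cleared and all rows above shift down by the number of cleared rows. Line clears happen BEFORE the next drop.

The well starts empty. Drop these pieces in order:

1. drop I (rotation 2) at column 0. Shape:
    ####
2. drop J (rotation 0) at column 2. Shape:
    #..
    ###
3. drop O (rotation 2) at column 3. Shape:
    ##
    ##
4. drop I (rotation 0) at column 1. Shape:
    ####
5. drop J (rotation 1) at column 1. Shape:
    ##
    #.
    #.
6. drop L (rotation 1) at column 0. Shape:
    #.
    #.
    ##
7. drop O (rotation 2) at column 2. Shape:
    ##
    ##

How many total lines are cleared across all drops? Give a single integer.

Drop 1: I rot2 at col 0 lands with bottom-row=0; cleared 0 line(s) (total 0); column heights now [1 1 1 1 0], max=1
Drop 2: J rot0 at col 2 lands with bottom-row=1; cleared 0 line(s) (total 0); column heights now [1 1 3 2 2], max=3
Drop 3: O rot2 at col 3 lands with bottom-row=2; cleared 0 line(s) (total 0); column heights now [1 1 3 4 4], max=4
Drop 4: I rot0 at col 1 lands with bottom-row=4; cleared 0 line(s) (total 0); column heights now [1 5 5 5 5], max=5
Drop 5: J rot1 at col 1 lands with bottom-row=5; cleared 0 line(s) (total 0); column heights now [1 8 8 5 5], max=8
Drop 6: L rot1 at col 0 lands with bottom-row=8; cleared 0 line(s) (total 0); column heights now [11 9 8 5 5], max=11
Drop 7: O rot2 at col 2 lands with bottom-row=8; cleared 0 line(s) (total 0); column heights now [11 9 10 10 5], max=11

Answer: 0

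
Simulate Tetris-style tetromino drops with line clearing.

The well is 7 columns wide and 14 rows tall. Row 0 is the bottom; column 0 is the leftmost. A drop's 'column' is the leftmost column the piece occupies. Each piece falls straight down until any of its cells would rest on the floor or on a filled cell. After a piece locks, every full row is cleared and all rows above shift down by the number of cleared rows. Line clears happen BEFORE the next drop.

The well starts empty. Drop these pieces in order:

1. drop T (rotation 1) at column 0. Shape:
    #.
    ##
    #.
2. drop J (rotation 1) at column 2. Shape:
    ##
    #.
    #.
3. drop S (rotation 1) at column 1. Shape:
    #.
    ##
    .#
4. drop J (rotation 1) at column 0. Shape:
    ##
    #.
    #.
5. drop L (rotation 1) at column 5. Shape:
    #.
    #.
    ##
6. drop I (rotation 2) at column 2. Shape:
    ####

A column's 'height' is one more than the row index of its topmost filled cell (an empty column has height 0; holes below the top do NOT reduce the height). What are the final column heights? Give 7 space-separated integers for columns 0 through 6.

Answer: 7 7 6 6 6 6 1

Derivation:
Drop 1: T rot1 at col 0 lands with bottom-row=0; cleared 0 line(s) (total 0); column heights now [3 2 0 0 0 0 0], max=3
Drop 2: J rot1 at col 2 lands with bottom-row=0; cleared 0 line(s) (total 0); column heights now [3 2 3 3 0 0 0], max=3
Drop 3: S rot1 at col 1 lands with bottom-row=3; cleared 0 line(s) (total 0); column heights now [3 6 5 3 0 0 0], max=6
Drop 4: J rot1 at col 0 lands with bottom-row=4; cleared 0 line(s) (total 0); column heights now [7 7 5 3 0 0 0], max=7
Drop 5: L rot1 at col 5 lands with bottom-row=0; cleared 0 line(s) (total 0); column heights now [7 7 5 3 0 3 1], max=7
Drop 6: I rot2 at col 2 lands with bottom-row=5; cleared 0 line(s) (total 0); column heights now [7 7 6 6 6 6 1], max=7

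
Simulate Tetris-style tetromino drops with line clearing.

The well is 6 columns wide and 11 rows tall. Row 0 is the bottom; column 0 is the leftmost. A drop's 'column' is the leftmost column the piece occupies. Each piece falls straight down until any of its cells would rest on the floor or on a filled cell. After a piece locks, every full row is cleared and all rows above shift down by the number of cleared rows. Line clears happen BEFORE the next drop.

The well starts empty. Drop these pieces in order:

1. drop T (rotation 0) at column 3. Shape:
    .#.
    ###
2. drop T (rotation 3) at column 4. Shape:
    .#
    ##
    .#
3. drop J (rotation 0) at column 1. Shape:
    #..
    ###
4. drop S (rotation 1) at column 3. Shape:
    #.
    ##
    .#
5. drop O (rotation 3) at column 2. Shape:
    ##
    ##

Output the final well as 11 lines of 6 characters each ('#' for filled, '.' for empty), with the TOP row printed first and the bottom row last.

Drop 1: T rot0 at col 3 lands with bottom-row=0; cleared 0 line(s) (total 0); column heights now [0 0 0 1 2 1], max=2
Drop 2: T rot3 at col 4 lands with bottom-row=1; cleared 0 line(s) (total 0); column heights now [0 0 0 1 3 4], max=4
Drop 3: J rot0 at col 1 lands with bottom-row=1; cleared 0 line(s) (total 0); column heights now [0 3 2 2 3 4], max=4
Drop 4: S rot1 at col 3 lands with bottom-row=3; cleared 0 line(s) (total 0); column heights now [0 3 2 6 5 4], max=6
Drop 5: O rot3 at col 2 lands with bottom-row=6; cleared 0 line(s) (total 0); column heights now [0 3 8 8 5 4], max=8

Answer: ......
......
......
..##..
..##..
...#..
...##.
....##
.#..##
.#####
...###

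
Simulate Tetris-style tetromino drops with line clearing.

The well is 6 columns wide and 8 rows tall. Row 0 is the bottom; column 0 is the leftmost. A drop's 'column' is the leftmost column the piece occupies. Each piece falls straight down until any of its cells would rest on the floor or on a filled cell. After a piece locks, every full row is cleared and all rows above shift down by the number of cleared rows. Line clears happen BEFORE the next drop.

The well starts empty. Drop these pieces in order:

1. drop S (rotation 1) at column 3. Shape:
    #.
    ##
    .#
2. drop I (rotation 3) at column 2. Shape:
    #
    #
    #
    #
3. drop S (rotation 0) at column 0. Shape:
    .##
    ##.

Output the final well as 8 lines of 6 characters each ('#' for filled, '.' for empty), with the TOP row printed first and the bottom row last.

Drop 1: S rot1 at col 3 lands with bottom-row=0; cleared 0 line(s) (total 0); column heights now [0 0 0 3 2 0], max=3
Drop 2: I rot3 at col 2 lands with bottom-row=0; cleared 0 line(s) (total 0); column heights now [0 0 4 3 2 0], max=4
Drop 3: S rot0 at col 0 lands with bottom-row=3; cleared 0 line(s) (total 0); column heights now [4 5 5 3 2 0], max=5

Answer: ......
......
......
.##...
###...
..##..
..###.
..#.#.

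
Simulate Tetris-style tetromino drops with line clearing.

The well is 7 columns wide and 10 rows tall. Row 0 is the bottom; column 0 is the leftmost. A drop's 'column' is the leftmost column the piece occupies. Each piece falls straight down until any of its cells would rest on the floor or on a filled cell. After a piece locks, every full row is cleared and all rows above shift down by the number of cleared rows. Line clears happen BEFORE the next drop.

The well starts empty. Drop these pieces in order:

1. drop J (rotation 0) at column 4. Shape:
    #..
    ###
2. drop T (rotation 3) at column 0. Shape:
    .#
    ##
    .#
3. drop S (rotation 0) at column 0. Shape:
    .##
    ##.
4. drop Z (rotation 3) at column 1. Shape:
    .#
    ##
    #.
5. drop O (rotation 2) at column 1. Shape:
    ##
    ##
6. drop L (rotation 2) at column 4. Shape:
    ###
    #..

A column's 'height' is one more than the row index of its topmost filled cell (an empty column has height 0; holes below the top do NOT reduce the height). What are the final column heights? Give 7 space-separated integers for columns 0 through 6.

Answer: 4 10 10 0 4 4 4

Derivation:
Drop 1: J rot0 at col 4 lands with bottom-row=0; cleared 0 line(s) (total 0); column heights now [0 0 0 0 2 1 1], max=2
Drop 2: T rot3 at col 0 lands with bottom-row=0; cleared 0 line(s) (total 0); column heights now [2 3 0 0 2 1 1], max=3
Drop 3: S rot0 at col 0 lands with bottom-row=3; cleared 0 line(s) (total 0); column heights now [4 5 5 0 2 1 1], max=5
Drop 4: Z rot3 at col 1 lands with bottom-row=5; cleared 0 line(s) (total 0); column heights now [4 7 8 0 2 1 1], max=8
Drop 5: O rot2 at col 1 lands with bottom-row=8; cleared 0 line(s) (total 0); column heights now [4 10 10 0 2 1 1], max=10
Drop 6: L rot2 at col 4 lands with bottom-row=2; cleared 0 line(s) (total 0); column heights now [4 10 10 0 4 4 4], max=10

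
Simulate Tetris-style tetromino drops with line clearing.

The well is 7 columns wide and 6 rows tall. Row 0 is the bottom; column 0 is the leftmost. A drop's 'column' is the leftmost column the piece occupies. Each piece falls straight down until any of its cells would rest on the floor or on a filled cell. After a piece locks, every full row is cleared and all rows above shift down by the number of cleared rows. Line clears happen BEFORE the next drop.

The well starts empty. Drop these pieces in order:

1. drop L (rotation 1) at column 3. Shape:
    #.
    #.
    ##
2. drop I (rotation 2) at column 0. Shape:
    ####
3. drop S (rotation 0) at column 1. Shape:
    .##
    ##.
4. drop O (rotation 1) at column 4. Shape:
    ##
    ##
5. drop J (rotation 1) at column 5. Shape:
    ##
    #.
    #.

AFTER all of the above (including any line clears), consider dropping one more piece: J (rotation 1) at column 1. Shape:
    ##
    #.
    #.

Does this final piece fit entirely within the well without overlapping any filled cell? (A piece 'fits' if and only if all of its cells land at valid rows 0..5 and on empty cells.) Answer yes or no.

Answer: no

Derivation:
Drop 1: L rot1 at col 3 lands with bottom-row=0; cleared 0 line(s) (total 0); column heights now [0 0 0 3 1 0 0], max=3
Drop 2: I rot2 at col 0 lands with bottom-row=3; cleared 0 line(s) (total 0); column heights now [4 4 4 4 1 0 0], max=4
Drop 3: S rot0 at col 1 lands with bottom-row=4; cleared 0 line(s) (total 0); column heights now [4 5 6 6 1 0 0], max=6
Drop 4: O rot1 at col 4 lands with bottom-row=1; cleared 0 line(s) (total 0); column heights now [4 5 6 6 3 3 0], max=6
Drop 5: J rot1 at col 5 lands with bottom-row=3; cleared 0 line(s) (total 0); column heights now [4 5 6 6 3 6 6], max=6
Test piece J rot1 at col 1 (width 2): heights before test = [4 5 6 6 3 6 6]; fits = False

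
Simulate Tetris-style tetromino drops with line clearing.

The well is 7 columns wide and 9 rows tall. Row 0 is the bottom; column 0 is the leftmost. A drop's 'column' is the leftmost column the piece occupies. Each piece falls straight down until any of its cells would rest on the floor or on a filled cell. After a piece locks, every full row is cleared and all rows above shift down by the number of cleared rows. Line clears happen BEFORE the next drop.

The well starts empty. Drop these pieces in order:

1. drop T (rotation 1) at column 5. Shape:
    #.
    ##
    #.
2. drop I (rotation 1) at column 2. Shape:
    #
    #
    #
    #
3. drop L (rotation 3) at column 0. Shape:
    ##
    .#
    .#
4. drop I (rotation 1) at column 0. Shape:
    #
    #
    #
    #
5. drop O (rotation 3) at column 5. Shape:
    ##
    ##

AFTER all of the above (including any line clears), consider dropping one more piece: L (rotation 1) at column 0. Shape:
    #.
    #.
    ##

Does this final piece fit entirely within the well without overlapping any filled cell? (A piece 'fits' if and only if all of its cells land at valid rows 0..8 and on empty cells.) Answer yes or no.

Drop 1: T rot1 at col 5 lands with bottom-row=0; cleared 0 line(s) (total 0); column heights now [0 0 0 0 0 3 2], max=3
Drop 2: I rot1 at col 2 lands with bottom-row=0; cleared 0 line(s) (total 0); column heights now [0 0 4 0 0 3 2], max=4
Drop 3: L rot3 at col 0 lands with bottom-row=0; cleared 0 line(s) (total 0); column heights now [3 3 4 0 0 3 2], max=4
Drop 4: I rot1 at col 0 lands with bottom-row=3; cleared 0 line(s) (total 0); column heights now [7 3 4 0 0 3 2], max=7
Drop 5: O rot3 at col 5 lands with bottom-row=3; cleared 0 line(s) (total 0); column heights now [7 3 4 0 0 5 5], max=7
Test piece L rot1 at col 0 (width 2): heights before test = [7 3 4 0 0 5 5]; fits = False

Answer: no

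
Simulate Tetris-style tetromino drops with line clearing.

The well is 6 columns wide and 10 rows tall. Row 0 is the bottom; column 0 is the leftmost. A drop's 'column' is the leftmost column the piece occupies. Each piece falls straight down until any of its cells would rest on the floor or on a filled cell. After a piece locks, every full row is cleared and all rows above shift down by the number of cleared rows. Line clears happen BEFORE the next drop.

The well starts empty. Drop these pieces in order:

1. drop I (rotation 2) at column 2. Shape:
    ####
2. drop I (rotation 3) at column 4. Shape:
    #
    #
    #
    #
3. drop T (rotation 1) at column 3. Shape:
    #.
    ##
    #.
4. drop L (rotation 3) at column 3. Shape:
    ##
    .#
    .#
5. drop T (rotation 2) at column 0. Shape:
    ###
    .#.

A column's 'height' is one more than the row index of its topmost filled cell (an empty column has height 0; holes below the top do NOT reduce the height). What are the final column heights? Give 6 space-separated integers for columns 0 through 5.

Drop 1: I rot2 at col 2 lands with bottom-row=0; cleared 0 line(s) (total 0); column heights now [0 0 1 1 1 1], max=1
Drop 2: I rot3 at col 4 lands with bottom-row=1; cleared 0 line(s) (total 0); column heights now [0 0 1 1 5 1], max=5
Drop 3: T rot1 at col 3 lands with bottom-row=4; cleared 0 line(s) (total 0); column heights now [0 0 1 7 6 1], max=7
Drop 4: L rot3 at col 3 lands with bottom-row=6; cleared 0 line(s) (total 0); column heights now [0 0 1 9 9 1], max=9
Drop 5: T rot2 at col 0 lands with bottom-row=0; cleared 0 line(s) (total 0); column heights now [2 2 2 9 9 1], max=9

Answer: 2 2 2 9 9 1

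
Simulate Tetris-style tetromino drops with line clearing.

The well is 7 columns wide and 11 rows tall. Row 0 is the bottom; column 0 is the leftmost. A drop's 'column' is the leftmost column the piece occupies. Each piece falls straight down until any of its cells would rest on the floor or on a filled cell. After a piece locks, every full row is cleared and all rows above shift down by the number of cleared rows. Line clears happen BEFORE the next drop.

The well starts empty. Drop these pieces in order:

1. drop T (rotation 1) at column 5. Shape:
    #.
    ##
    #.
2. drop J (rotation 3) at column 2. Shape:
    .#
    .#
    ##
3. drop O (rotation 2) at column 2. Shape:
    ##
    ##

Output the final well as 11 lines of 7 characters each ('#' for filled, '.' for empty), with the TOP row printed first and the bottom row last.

Drop 1: T rot1 at col 5 lands with bottom-row=0; cleared 0 line(s) (total 0); column heights now [0 0 0 0 0 3 2], max=3
Drop 2: J rot3 at col 2 lands with bottom-row=0; cleared 0 line(s) (total 0); column heights now [0 0 1 3 0 3 2], max=3
Drop 3: O rot2 at col 2 lands with bottom-row=3; cleared 0 line(s) (total 0); column heights now [0 0 5 5 0 3 2], max=5

Answer: .......
.......
.......
.......
.......
.......
..##...
..##...
...#.#.
...#.##
..##.#.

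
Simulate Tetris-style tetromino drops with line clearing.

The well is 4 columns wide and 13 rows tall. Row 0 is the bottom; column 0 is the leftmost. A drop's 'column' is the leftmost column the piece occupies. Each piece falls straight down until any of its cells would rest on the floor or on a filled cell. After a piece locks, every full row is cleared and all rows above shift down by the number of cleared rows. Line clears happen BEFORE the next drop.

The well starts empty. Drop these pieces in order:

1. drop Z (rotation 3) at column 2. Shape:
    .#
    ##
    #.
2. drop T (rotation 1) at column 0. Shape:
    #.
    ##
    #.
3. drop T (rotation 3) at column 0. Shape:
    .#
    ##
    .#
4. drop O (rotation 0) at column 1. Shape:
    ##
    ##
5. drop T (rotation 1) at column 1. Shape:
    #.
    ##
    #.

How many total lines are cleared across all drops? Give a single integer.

Answer: 1

Derivation:
Drop 1: Z rot3 at col 2 lands with bottom-row=0; cleared 0 line(s) (total 0); column heights now [0 0 2 3], max=3
Drop 2: T rot1 at col 0 lands with bottom-row=0; cleared 1 line(s) (total 1); column heights now [2 0 1 2], max=2
Drop 3: T rot3 at col 0 lands with bottom-row=1; cleared 0 line(s) (total 1); column heights now [3 4 1 2], max=4
Drop 4: O rot0 at col 1 lands with bottom-row=4; cleared 0 line(s) (total 1); column heights now [3 6 6 2], max=6
Drop 5: T rot1 at col 1 lands with bottom-row=6; cleared 0 line(s) (total 1); column heights now [3 9 8 2], max=9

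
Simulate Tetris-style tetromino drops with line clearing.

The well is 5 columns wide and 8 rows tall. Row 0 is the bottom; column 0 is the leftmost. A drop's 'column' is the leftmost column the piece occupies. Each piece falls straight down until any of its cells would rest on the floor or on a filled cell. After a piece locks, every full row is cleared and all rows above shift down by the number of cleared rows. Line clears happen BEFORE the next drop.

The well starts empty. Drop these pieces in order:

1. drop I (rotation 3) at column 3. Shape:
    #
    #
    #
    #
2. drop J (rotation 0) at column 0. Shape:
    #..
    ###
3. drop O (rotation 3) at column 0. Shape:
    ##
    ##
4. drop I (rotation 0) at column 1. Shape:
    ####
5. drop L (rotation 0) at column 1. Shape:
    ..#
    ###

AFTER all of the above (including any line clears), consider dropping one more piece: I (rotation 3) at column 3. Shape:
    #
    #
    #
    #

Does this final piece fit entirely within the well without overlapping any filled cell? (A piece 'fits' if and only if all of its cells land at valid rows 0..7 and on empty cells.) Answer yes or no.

Drop 1: I rot3 at col 3 lands with bottom-row=0; cleared 0 line(s) (total 0); column heights now [0 0 0 4 0], max=4
Drop 2: J rot0 at col 0 lands with bottom-row=0; cleared 0 line(s) (total 0); column heights now [2 1 1 4 0], max=4
Drop 3: O rot3 at col 0 lands with bottom-row=2; cleared 0 line(s) (total 0); column heights now [4 4 1 4 0], max=4
Drop 4: I rot0 at col 1 lands with bottom-row=4; cleared 0 line(s) (total 0); column heights now [4 5 5 5 5], max=5
Drop 5: L rot0 at col 1 lands with bottom-row=5; cleared 0 line(s) (total 0); column heights now [4 6 6 7 5], max=7
Test piece I rot3 at col 3 (width 1): heights before test = [4 6 6 7 5]; fits = False

Answer: no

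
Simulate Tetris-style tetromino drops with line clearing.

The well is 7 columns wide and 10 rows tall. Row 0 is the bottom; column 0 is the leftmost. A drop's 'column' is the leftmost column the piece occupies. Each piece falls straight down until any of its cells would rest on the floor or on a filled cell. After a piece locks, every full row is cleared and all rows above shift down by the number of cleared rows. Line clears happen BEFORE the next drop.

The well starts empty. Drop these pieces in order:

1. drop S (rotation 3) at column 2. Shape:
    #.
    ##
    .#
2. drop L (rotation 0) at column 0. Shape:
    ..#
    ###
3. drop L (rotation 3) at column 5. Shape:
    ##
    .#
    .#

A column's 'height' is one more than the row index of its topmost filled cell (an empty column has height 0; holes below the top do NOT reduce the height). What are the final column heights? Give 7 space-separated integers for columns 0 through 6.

Drop 1: S rot3 at col 2 lands with bottom-row=0; cleared 0 line(s) (total 0); column heights now [0 0 3 2 0 0 0], max=3
Drop 2: L rot0 at col 0 lands with bottom-row=3; cleared 0 line(s) (total 0); column heights now [4 4 5 2 0 0 0], max=5
Drop 3: L rot3 at col 5 lands with bottom-row=0; cleared 0 line(s) (total 0); column heights now [4 4 5 2 0 3 3], max=5

Answer: 4 4 5 2 0 3 3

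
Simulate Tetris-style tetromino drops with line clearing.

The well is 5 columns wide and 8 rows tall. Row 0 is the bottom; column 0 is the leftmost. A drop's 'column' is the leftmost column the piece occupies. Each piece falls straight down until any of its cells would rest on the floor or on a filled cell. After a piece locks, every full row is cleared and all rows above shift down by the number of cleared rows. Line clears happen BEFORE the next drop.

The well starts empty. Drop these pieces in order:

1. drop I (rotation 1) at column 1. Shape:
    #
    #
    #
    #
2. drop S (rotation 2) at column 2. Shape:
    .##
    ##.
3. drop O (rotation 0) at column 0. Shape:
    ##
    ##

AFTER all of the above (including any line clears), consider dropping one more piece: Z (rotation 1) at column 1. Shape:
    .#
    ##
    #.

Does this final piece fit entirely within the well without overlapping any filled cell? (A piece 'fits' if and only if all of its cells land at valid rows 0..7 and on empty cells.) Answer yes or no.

Answer: no

Derivation:
Drop 1: I rot1 at col 1 lands with bottom-row=0; cleared 0 line(s) (total 0); column heights now [0 4 0 0 0], max=4
Drop 2: S rot2 at col 2 lands with bottom-row=0; cleared 0 line(s) (total 0); column heights now [0 4 1 2 2], max=4
Drop 3: O rot0 at col 0 lands with bottom-row=4; cleared 0 line(s) (total 0); column heights now [6 6 1 2 2], max=6
Test piece Z rot1 at col 1 (width 2): heights before test = [6 6 1 2 2]; fits = False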